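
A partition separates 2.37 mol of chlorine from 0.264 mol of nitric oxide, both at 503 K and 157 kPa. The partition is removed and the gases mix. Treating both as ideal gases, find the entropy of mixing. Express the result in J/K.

ΔS_mix = 7.13 J/K

Mole fractions: x_A = 2.37/2.63 = 0.9, x_B = 0.1.
ΔS_mix = −R(n_A ln x_A + n_B ln x_B) = −8.314 × (2.37 ln 0.9 + 0.264 ln 0.1) = 7.13 J/K.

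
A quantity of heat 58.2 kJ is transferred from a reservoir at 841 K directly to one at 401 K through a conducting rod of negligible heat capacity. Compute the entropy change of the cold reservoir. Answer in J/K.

ΔS_cold = 145 J/K

The cold reservoir gains heat Q, so ΔS_cold = +Q/T_C = 58200/401 = 145 J/K.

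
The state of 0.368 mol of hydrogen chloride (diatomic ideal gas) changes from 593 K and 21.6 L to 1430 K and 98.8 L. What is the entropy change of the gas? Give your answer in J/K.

Entropy is a state function: ΔS = nC_V ln(T₂/T₁) + nR ln(V₂/V₁), with C_V = 5R/2 = 20.79 J mol⁻¹ K⁻¹ for a diatomic ideal gas.
ΔS = 0.368 × [20.79 × ln(1430/593) + 8.314 × ln(98.8/21.6)] = 11.4 J/K.

ΔS = 11.4 J/K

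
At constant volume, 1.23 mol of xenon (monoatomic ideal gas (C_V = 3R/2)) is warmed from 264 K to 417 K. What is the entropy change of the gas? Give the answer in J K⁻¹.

ΔS = 7.01 J/K

At constant volume, ΔS = nC_V ln(T₂/T₁) with C_V = 3R/2 = 12.47 J mol⁻¹ K⁻¹.
ΔS = 1.23 × 12.47 × ln(417/264) = 7.01 J/K.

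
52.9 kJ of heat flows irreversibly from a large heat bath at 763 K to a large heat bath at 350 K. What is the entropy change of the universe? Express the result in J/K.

ΔS_hot = −Q/T_H = −52900/763 = -69.33 J/K and ΔS_cold = +Q/T_C = 52900/350 = 151.1 J/K.
ΔS_total = -69.33 + 151.1 = 81.8 J/K, positive as the second law requires.

ΔS_total = 81.8 J/K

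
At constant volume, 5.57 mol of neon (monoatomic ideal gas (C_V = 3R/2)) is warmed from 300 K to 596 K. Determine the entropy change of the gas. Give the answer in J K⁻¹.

ΔS = 47.7 J/K

At constant volume, ΔS = nC_V ln(T₂/T₁) with C_V = 3R/2 = 12.47 J mol⁻¹ K⁻¹.
ΔS = 5.57 × 12.47 × ln(596/300) = 47.7 J/K.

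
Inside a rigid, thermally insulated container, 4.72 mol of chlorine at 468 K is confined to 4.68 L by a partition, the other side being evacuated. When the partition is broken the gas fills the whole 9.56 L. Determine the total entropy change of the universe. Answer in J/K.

ΔS_universe = 28 J/K

For an ideal gas in free expansion Q = 0 and W = 0, so T is unchanged.
Entropy is a state function; using a reversible isothermal path, ΔS_gas = nR ln(V₂/V₁) = 4.72 × 8.314 × ln(9.56/4.68) = 28 J/K.
The insulated surroundings exchange no heat, so ΔS_surr = 0 and ΔS_universe = ΔS_gas.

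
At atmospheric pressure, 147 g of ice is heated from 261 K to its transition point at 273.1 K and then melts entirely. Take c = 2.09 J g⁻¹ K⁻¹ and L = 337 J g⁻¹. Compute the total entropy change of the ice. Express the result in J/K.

Warming step: ΔS₁ = m c ln(T_tr/T_i) = 147 × 2.09 × ln(273.1/261) = 13.92 J/K.
Phase change: ΔS₂ = +mL/T_tr = 147 × 337 / 273.1 = 181.4 J/K.
ΔS_total = (13.92) + (181.4) = 195 J/K.

ΔS = 195 J/K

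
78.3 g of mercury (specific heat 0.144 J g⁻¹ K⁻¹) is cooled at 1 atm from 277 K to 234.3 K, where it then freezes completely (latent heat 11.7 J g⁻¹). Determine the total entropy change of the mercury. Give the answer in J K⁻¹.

Cooling step: ΔS₁ = m c ln(T_tr/T_i) = 78.3 × 0.144 × ln(234.3/277) = -1.888 J/K.
Phase change: ΔS₂ = −mL/T_tr = −78.3 × 11.7 / 234.3 = -3.91 J/K.
ΔS_total = (-1.888) + (-3.91) = -5.8 J/K.

ΔS = -5.8 J/K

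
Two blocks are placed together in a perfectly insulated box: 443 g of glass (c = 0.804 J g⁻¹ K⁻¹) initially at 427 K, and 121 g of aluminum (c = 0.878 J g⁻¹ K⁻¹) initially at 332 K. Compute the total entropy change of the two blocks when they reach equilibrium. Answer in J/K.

Energy balance: T_f = (m₁c₁T₁ + m₂c₂T₂)/(m₁c₁ + m₂c₂) = 405.17 K.
ΔS₁ = m₁c₁ ln(T_f/T₁) = 356.172 × ln(405.17/427) = -18.69 J/K.
ΔS₂ = m₂c₂ ln(T_f/T₂) = 106.238 × ln(405.17/332) = 21.16 J/K.
ΔS_total = -18.69 + 21.16 = 2.47 J/K.

ΔS_total = 2.47 J/K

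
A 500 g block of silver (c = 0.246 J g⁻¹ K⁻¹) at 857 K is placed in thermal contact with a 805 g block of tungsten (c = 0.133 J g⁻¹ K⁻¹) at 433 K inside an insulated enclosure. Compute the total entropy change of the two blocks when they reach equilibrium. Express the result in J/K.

ΔS_total = 12.9 J/K

Energy balance: T_f = (m₁c₁T₁ + m₂c₂T₂)/(m₁c₁ + m₂c₂) = 659.68 K.
ΔS₁ = m₁c₁ ln(T_f/T₁) = 123 × ln(659.68/857) = -32.19 J/K.
ΔS₂ = m₂c₂ ln(T_f/T₂) = 107.065 × ln(659.68/433) = 45.08 J/K.
ΔS_total = -32.19 + 45.08 = 12.9 J/K.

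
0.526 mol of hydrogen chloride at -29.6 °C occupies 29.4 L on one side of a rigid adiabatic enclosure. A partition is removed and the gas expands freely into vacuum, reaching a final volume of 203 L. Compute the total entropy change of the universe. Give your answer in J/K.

No heat is exchanged and no work is done, so the ideal-gas temperature stays constant.
Entropy is a state function; using a reversible isothermal path, ΔS_gas = nR ln(V₂/V₁) = 0.526 × 8.314 × ln(203/29.4) = 8.45 J/K.
The insulated surroundings exchange no heat, so ΔS_surr = 0 and ΔS_universe = ΔS_gas.

ΔS_universe = 8.45 J/K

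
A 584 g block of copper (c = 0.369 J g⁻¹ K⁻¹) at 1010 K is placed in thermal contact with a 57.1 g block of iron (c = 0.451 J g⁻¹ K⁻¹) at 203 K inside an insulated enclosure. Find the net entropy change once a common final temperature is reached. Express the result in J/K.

ΔS_total = 19.8 J/K

Energy balance: T_f = (m₁c₁T₁ + m₂c₂T₂)/(m₁c₁ + m₂c₂) = 923.86 K.
ΔS₁ = m₁c₁ ln(T_f/T₁) = 215.496 × ln(923.86/1010) = -19.21 J/K.
ΔS₂ = m₂c₂ ln(T_f/T₂) = 25.7521 × ln(923.86/203) = 39.02 J/K.
ΔS_total = -19.21 + 39.02 = 19.8 J/K.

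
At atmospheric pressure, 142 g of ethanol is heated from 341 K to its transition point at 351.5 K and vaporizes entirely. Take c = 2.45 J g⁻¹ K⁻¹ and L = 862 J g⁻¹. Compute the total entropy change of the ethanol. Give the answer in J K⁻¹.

Warming step: ΔS₁ = m c ln(T_tr/T_i) = 142 × 2.45 × ln(351.5/341) = 10.55 J/K.
Phase change: ΔS₂ = +mL/T_tr = 142 × 862 / 351.5 = 348.2 J/K.
ΔS_total = (10.55) + (348.2) = 359 J/K.

ΔS = 359 J/K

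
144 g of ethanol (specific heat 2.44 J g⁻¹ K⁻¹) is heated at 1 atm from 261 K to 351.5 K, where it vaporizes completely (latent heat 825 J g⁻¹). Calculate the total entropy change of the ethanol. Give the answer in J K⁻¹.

ΔS = 443 J/K

Warming step: ΔS₁ = m c ln(T_tr/T_i) = 144 × 2.44 × ln(351.5/261) = 104.6 J/K.
Phase change: ΔS₂ = +mL/T_tr = 144 × 825 / 351.5 = 338 J/K.
ΔS_total = (104.6) + (338) = 443 J/K.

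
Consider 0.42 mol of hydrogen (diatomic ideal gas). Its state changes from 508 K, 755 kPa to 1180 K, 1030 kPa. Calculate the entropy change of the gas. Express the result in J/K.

ΔS = nC_p ln(T₂/T₁) − nR ln(P₂/P₁), with C_p = 7R/2 = 29.1 J mol⁻¹ K⁻¹ for a diatomic ideal gas.
ΔS = 0.42 × [29.1 × ln(1180/508) − 8.314 × ln(1030/755)] = 9.22 J/K.

ΔS = 9.22 J/K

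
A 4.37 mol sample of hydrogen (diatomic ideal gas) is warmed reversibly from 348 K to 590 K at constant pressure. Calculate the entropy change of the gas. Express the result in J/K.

At constant pressure, ΔS = nC_p ln(T₂/T₁) with C_p = 7R/2 = 29.1 J mol⁻¹ K⁻¹.
ΔS = 4.37 × 29.1 × ln(590/348) = 67.1 J/K.

ΔS = 67.1 J/K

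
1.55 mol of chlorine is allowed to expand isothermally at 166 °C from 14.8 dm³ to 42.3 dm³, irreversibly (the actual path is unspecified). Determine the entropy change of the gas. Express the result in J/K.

ΔS_gas = 13.5 J/K

Entropy is a state function, so ΔS_gas depends only on the end states.
For an isothermal ideal gas ΔS_gas = nR ln(V₂/V₁) = 1.55 × 8.314 × ln(42.3/14.8) = 13.5 J/K.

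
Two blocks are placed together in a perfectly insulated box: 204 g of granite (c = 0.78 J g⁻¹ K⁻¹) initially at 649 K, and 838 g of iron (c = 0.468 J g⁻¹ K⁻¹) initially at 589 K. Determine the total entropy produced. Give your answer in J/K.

ΔS_total = 0.54 J/K

Energy balance: T_f = (m₁c₁T₁ + m₂c₂T₂)/(m₁c₁ + m₂c₂) = 606.32 K.
ΔS₁ = m₁c₁ ln(T_f/T₁) = 159.12 × ln(606.32/649) = -10.82 J/K.
ΔS₂ = m₂c₂ ln(T_f/T₂) = 392.184 × ln(606.32/589) = 11.36 J/K.
ΔS_total = -10.82 + 11.36 = 0.54 J/K.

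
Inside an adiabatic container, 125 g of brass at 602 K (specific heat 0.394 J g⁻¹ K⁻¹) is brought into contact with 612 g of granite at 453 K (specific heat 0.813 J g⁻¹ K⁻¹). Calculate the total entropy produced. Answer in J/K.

Energy balance: T_f = (m₁c₁T₁ + m₂c₂T₂)/(m₁c₁ + m₂c₂) = 466.42 K.
ΔS₁ = m₁c₁ ln(T_f/T₁) = 49.25 × ln(466.42/602) = -12.57 J/K.
ΔS₂ = m₂c₂ ln(T_f/T₂) = 497.556 × ln(466.42/453) = 14.53 J/K.
ΔS_total = -12.57 + 14.53 = 1.96 J/K.

ΔS_total = 1.96 J/K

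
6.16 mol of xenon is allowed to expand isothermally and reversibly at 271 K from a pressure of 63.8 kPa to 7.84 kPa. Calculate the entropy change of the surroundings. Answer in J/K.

ΔS_surr = -107 J/K

For an isothermal ideal gas ΔS_gas = nR ln(P₁/P₂) = 6.16 × 8.314 × ln(63.8/7.84) = 107 J/K.
The process is reversible, so ΔS_surr = −ΔS_gas = -107 J/K and ΔS_universe = 0.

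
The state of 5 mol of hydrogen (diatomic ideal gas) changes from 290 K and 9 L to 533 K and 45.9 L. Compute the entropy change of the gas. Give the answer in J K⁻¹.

Entropy is a state function: ΔS = nC_V ln(T₂/T₁) + nR ln(V₂/V₁), with C_V = 5R/2 = 20.79 J mol⁻¹ K⁻¹ for a diatomic ideal gas.
ΔS = 5 × [20.79 × ln(533/290) + 8.314 × ln(45.9/9)] = 131 J/K.

ΔS = 131 J/K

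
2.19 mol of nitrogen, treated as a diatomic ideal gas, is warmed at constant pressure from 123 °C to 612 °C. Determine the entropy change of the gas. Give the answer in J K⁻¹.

In kelvin: T₁ = 396.15 K, T₂ = 885.15 K. At constant pressure, ΔS = nC_p ln(T₂/T₁) with C_p = 7R/2 = 29.1 J mol⁻¹ K⁻¹.
ΔS = 2.19 × 29.1 × ln(885.15/396.15) = 51.2 J/K.

ΔS = 51.2 J/K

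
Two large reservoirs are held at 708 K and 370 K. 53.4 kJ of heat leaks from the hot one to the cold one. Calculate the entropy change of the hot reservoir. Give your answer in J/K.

ΔS_hot = -75.4 J/K

The hot reservoir loses heat Q, so ΔS_hot = −Q/T_H = −53400/708 = -75.4 J/K.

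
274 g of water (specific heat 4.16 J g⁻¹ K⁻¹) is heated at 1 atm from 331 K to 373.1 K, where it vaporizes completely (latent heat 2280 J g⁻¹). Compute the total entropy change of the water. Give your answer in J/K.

Warming step: ΔS₁ = m c ln(T_tr/T_i) = 274 × 4.16 × ln(373.1/331) = 136.5 J/K.
Phase change: ΔS₂ = +mL/T_tr = 274 × 2280 / 373.1 = 1674 J/K.
ΔS_total = (136.5) + (1674) = 1810 J/K.

ΔS = 1810 J/K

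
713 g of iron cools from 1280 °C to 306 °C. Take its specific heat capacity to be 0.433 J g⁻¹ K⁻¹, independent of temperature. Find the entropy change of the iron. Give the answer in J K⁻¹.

In kelvin: T₁ = 1553.15 K, T₂ = 579.15 K. ΔS = ∫dQ_rev/T = m c ln(T₂/T₁) = 713 × 0.433 × ln(579.15/1553.15) = -305 J/K.

ΔS = -305 J/K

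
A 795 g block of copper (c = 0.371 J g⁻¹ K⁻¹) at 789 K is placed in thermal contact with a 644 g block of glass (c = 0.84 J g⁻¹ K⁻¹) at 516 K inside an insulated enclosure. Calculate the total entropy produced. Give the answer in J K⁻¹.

Energy balance: T_f = (m₁c₁T₁ + m₂c₂T₂)/(m₁c₁ + m₂c₂) = 612.33 K.
ΔS₁ = m₁c₁ ln(T_f/T₁) = 294.945 × ln(612.33/789) = -74.77 J/K.
ΔS₂ = m₂c₂ ln(T_f/T₂) = 540.96 × ln(612.33/516) = 92.59 J/K.
ΔS_total = -74.77 + 92.59 = 17.8 J/K.

ΔS_total = 17.8 J/K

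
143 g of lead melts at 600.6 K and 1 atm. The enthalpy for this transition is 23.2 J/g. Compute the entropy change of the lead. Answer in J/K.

Heat absorbed by the substance: Q = mL = 143 × 23.2 = 3317.6 J.
At constant T, ΔS = Q_rev/T = 3317.6 / 600.6 = 5.52 J/K.

ΔS = 5.52 J/K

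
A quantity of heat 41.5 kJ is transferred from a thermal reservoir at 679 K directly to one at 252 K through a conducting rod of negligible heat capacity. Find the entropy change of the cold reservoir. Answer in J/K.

The cold reservoir gains heat Q, so ΔS_cold = +Q/T_C = 41500/252 = 165 J/K.

ΔS_cold = 165 J/K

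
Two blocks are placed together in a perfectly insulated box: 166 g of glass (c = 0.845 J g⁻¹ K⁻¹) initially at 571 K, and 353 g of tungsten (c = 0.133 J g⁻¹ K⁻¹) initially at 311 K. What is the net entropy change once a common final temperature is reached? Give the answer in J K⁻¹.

Energy balance: T_f = (m₁c₁T₁ + m₂c₂T₂)/(m₁c₁ + m₂c₂) = 505.8 K.
ΔS₁ = m₁c₁ ln(T_f/T₁) = 140.27 × ln(505.8/571) = -17.008 J/K.
ΔS₂ = m₂c₂ ln(T_f/T₂) = 46.949 × ln(505.8/311) = 22.834 J/K.
ΔS_total = -17.008 + 22.834 = 5.83 J/K.

ΔS_total = 5.83 J/K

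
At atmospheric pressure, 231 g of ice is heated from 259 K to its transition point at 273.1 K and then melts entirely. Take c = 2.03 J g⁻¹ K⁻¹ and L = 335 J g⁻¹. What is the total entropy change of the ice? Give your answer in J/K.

Warming step: ΔS₁ = m c ln(T_tr/T_i) = 231 × 2.03 × ln(273.1/259) = 24.86 J/K.
Phase change: ΔS₂ = +mL/T_tr = 231 × 335 / 273.1 = 283.4 J/K.
ΔS_total = (24.86) + (283.4) = 308 J/K.

ΔS = 308 J/K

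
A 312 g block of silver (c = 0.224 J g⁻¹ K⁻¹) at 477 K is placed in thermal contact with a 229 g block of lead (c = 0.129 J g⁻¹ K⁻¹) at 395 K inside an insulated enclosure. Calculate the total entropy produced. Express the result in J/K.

ΔS_total = 0.36 J/K

Energy balance: T_f = (m₁c₁T₁ + m₂c₂T₂)/(m₁c₁ + m₂c₂) = 452.64 K.
ΔS₁ = m₁c₁ ln(T_f/T₁) = 69.888 × ln(452.64/477) = -3.664 J/K.
ΔS₂ = m₂c₂ ln(T_f/T₂) = 29.541 × ln(452.64/395) = 4.024 J/K.
ΔS_total = -3.664 + 4.024 = 0.36 J/K.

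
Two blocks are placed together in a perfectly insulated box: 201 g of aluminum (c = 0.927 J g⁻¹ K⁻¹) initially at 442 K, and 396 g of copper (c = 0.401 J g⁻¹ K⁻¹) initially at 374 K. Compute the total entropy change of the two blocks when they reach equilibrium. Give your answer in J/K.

Energy balance: T_f = (m₁c₁T₁ + m₂c₂T₂)/(m₁c₁ + m₂c₂) = 410.71 K.
ΔS₁ = m₁c₁ ln(T_f/T₁) = 186.327 × ln(410.71/442) = -13.68 J/K.
ΔS₂ = m₂c₂ ln(T_f/T₂) = 158.796 × ln(410.71/374) = 14.87 J/K.
ΔS_total = -13.68 + 14.87 = 1.19 J/K.

ΔS_total = 1.19 J/K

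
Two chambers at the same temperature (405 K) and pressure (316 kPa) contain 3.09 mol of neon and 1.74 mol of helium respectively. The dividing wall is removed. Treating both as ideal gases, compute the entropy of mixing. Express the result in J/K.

Mole fractions: x_A = 3.09/4.83 = 0.64, x_B = 0.36.
ΔS_mix = −R(n_A ln x_A + n_B ln x_B) = −8.314 × (3.09 ln 0.64 + 1.74 ln 0.36) = 26.2 J/K.

ΔS_mix = 26.2 J/K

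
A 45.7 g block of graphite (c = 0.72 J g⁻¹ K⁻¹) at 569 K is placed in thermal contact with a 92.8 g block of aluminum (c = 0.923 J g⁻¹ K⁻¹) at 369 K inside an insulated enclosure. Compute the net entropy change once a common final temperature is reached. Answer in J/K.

ΔS_total = 2.36 J/K

Energy balance: T_f = (m₁c₁T₁ + m₂c₂T₂)/(m₁c₁ + m₂c₂) = 424.51 K.
ΔS₁ = m₁c₁ ln(T_f/T₁) = 32.904 × ln(424.51/569) = -9.639 J/K.
ΔS₂ = m₂c₂ ln(T_f/T₂) = 85.6544 × ln(424.51/369) = 12 J/K.
ΔS_total = -9.639 + 12 = 2.36 J/K.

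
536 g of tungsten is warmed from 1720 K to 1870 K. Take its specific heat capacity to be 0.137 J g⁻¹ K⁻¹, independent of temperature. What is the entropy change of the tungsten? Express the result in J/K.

ΔS = ∫dQ_rev/T = m c ln(T₂/T₁) = 536 × 0.137 × ln(1870/1720) = 6.14 J/K.

ΔS = 6.14 J/K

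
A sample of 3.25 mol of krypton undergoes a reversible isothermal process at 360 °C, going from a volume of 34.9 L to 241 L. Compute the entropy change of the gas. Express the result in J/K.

ΔS_gas = 52.2 J/K

For an isothermal ideal gas ΔS_gas = nR ln(V₂/V₁) = 3.25 × 8.314 × ln(241/34.9) = 52.2 J/K.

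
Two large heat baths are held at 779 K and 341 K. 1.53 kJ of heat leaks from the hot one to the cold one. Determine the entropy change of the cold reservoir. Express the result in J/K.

ΔS_cold = 4.49 J/K

The cold reservoir gains heat Q, so ΔS_cold = +Q/T_C = 1530/341 = 4.49 J/K.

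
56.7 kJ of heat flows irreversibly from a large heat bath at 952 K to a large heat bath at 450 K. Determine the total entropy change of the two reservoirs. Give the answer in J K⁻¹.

ΔS_hot = −Q/T_H = −56700/952 = -59.56 J/K and ΔS_cold = +Q/T_C = 56700/450 = 126 J/K.
ΔS_total = -59.56 + 126 = 66.4 J/K, positive as the second law requires.

ΔS_total = 66.4 J/K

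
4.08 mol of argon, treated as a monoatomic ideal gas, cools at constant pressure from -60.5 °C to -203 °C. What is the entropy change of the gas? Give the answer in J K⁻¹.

ΔS = -94 J/K

In kelvin: T₁ = 212.65 K, T₂ = 70.15 K. At constant pressure, ΔS = nC_p ln(T₂/T₁) with C_p = 5R/2 = 20.79 J mol⁻¹ K⁻¹.
ΔS = 4.08 × 20.79 × ln(70.15/212.65) = -94 J/K.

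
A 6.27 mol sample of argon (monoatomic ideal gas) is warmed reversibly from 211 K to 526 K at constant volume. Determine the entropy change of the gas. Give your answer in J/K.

ΔS = 71.4 J/K

At constant volume, ΔS = nC_V ln(T₂/T₁) with C_V = 3R/2 = 12.47 J mol⁻¹ K⁻¹.
ΔS = 6.27 × 12.47 × ln(526/211) = 71.4 J/K.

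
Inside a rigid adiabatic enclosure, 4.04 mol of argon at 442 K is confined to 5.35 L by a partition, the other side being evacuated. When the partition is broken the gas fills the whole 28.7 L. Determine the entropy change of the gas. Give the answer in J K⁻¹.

ΔS_gas = 56.4 J/K

No heat is exchanged and no work is done, so the ideal-gas temperature stays constant.
Entropy is a state function; using a reversible isothermal path, ΔS_gas = nR ln(V₂/V₁) = 4.04 × 8.314 × ln(28.7/5.35) = 56.4 J/K.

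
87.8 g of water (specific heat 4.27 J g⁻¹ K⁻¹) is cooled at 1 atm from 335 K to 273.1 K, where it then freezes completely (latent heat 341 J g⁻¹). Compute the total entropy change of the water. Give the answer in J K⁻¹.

Cooling step: ΔS₁ = m c ln(T_tr/T_i) = 87.8 × 4.27 × ln(273.1/335) = -76.59 J/K.
Phase change: ΔS₂ = −mL/T_tr = −87.8 × 341 / 273.1 = -109.6 J/K.
ΔS_total = (-76.59) + (-109.6) = -186 J/K.

ΔS = -186 J/K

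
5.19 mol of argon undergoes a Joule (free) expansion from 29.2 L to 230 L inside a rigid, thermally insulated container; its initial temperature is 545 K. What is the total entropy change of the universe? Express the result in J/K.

ΔS_universe = 89.1 J/K

No heat is exchanged and no work is done, so the ideal-gas temperature stays constant.
Entropy is a state function; using a reversible isothermal path, ΔS_gas = nR ln(V₂/V₁) = 5.19 × 8.314 × ln(230/29.2) = 89.1 J/K.
The insulated surroundings exchange no heat, so ΔS_surr = 0 and ΔS_universe = ΔS_gas.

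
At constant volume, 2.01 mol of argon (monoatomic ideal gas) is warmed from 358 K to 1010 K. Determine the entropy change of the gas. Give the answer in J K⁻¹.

ΔS = 26 J/K

At constant volume, ΔS = nC_V ln(T₂/T₁) with C_V = 3R/2 = 12.47 J mol⁻¹ K⁻¹.
ΔS = 2.01 × 12.47 × ln(1010/358) = 26 J/K.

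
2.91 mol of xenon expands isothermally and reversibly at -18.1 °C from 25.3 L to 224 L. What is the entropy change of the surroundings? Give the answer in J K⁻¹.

ΔS_surr = -52.8 J/K

For an isothermal ideal gas ΔS_gas = nR ln(V₂/V₁) = 2.91 × 8.314 × ln(224/25.3) = 52.8 J/K.
The process is reversible, so ΔS_surr = −ΔS_gas = -52.8 J/K and ΔS_universe = 0.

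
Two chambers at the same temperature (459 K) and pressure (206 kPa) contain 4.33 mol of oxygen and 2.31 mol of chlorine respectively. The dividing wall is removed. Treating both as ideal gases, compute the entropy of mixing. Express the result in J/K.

ΔS_mix = 35.7 J/K

Mole fractions: x_A = 4.33/6.64 = 0.652, x_B = 0.348.
ΔS_mix = −R(n_A ln x_A + n_B ln x_B) = −8.314 × (4.33 ln 0.652 + 2.31 ln 0.348) = 35.7 J/K.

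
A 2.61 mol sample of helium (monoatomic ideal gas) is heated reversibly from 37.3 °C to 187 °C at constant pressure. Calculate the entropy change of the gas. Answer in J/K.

ΔS = 21.3 J/K

In kelvin: T₁ = 310.45 K, T₂ = 460.15 K. At constant pressure, ΔS = nC_p ln(T₂/T₁) with C_p = 5R/2 = 20.79 J mol⁻¹ K⁻¹.
ΔS = 2.61 × 20.79 × ln(460.15/310.45) = 21.3 J/K.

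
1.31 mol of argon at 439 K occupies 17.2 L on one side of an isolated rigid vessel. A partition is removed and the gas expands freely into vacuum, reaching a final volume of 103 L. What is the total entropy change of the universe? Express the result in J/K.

No heat is exchanged and no work is done, so the ideal-gas temperature stays constant.
Entropy is a state function; using a reversible isothermal path, ΔS_gas = nR ln(V₂/V₁) = 1.31 × 8.314 × ln(103/17.2) = 19.5 J/K.
The insulated surroundings exchange no heat, so ΔS_surr = 0 and ΔS_universe = ΔS_gas.

ΔS_universe = 19.5 J/K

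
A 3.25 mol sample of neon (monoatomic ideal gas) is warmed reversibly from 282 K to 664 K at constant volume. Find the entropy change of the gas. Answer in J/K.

ΔS = 34.7 J/K

At constant volume, ΔS = nC_V ln(T₂/T₁) with C_V = 3R/2 = 12.47 J mol⁻¹ K⁻¹.
ΔS = 3.25 × 12.47 × ln(664/282) = 34.7 J/K.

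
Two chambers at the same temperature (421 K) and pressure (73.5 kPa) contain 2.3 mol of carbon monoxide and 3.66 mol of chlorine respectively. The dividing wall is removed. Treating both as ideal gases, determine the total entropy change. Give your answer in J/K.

Mole fractions: x_A = 2.3/5.96 = 0.386, x_B = 0.614.
ΔS_mix = −R(n_A ln x_A + n_B ln x_B) = −8.314 × (2.3 ln 0.386 + 3.66 ln 0.614) = 33 J/K.

ΔS_mix = 33 J/K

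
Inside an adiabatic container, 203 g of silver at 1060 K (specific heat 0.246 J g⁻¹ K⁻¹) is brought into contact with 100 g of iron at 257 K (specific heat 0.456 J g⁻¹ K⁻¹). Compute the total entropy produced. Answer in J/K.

ΔS_total = 21.7 J/K

Energy balance: T_f = (m₁c₁T₁ + m₂c₂T₂)/(m₁c₁ + m₂c₂) = 676.73 K.
ΔS₁ = m₁c₁ ln(T_f/T₁) = 49.938 × ln(676.73/1060) = -22.41 J/K.
ΔS₂ = m₂c₂ ln(T_f/T₂) = 45.6 × ln(676.73/257) = 44.15 J/K.
ΔS_total = -22.41 + 44.15 = 21.7 J/K.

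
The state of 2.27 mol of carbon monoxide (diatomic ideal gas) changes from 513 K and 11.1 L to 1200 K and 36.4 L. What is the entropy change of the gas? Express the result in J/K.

Entropy is a state function: ΔS = nC_V ln(T₂/T₁) + nR ln(V₂/V₁), with C_V = 5R/2 = 20.79 J mol⁻¹ K⁻¹ for a diatomic ideal gas.
ΔS = 2.27 × [20.79 × ln(1200/513) + 8.314 × ln(36.4/11.1)] = 62.5 J/K.

ΔS = 62.5 J/K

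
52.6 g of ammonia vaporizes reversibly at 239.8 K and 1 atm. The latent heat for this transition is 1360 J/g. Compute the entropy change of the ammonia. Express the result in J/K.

Heat absorbed by the substance: Q = mL = 52.6 × 1360 = 71536 J.
At constant T, ΔS = Q_rev/T = 71536 / 239.8 = 298 J/K.

ΔS = 298 J/K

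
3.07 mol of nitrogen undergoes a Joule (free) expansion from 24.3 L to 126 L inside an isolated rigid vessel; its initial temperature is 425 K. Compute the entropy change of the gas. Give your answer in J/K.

ΔS_gas = 42 J/K

No heat is exchanged and no work is done, so the ideal-gas temperature stays constant.
Entropy is a state function; using a reversible isothermal path, ΔS_gas = nR ln(V₂/V₁) = 3.07 × 8.314 × ln(126/24.3) = 42 J/K.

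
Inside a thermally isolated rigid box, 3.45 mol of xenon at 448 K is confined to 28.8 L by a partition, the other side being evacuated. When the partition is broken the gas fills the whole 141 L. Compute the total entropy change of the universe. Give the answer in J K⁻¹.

ΔS_universe = 45.6 J/K

For an ideal gas in free expansion Q = 0 and W = 0, so T is unchanged.
Entropy is a state function; using a reversible isothermal path, ΔS_gas = nR ln(V₂/V₁) = 3.45 × 8.314 × ln(141/28.8) = 45.6 J/K.
The insulated surroundings exchange no heat, so ΔS_surr = 0 and ΔS_universe = ΔS_gas.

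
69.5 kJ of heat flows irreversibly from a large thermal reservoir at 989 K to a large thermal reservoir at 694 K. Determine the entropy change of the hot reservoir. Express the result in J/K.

The hot reservoir loses heat Q, so ΔS_hot = −Q/T_H = −69500/989 = -70.3 J/K.

ΔS_hot = -70.3 J/K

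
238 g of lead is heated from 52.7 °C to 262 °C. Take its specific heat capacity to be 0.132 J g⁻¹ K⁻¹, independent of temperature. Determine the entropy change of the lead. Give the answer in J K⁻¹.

ΔS = 15.6 J/K

In kelvin: T₁ = 325.85 K, T₂ = 535.15 K. ΔS = ∫dQ_rev/T = m c ln(T₂/T₁) = 238 × 0.132 × ln(535.15/325.85) = 15.6 J/K.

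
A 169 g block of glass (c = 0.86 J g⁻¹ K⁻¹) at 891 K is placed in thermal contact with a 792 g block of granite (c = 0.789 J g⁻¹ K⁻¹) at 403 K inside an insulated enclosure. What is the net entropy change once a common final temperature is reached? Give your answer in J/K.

ΔS_total = 43.2 J/K

Energy balance: T_f = (m₁c₁T₁ + m₂c₂T₂)/(m₁c₁ + m₂c₂) = 495.08 K.
ΔS₁ = m₁c₁ ln(T_f/T₁) = 145.34 × ln(495.08/891) = -85.4 J/K.
ΔS₂ = m₂c₂ ln(T_f/T₂) = 624.888 × ln(495.08/403) = 128.6 J/K.
ΔS_total = -85.4 + 128.6 = 43.2 J/K.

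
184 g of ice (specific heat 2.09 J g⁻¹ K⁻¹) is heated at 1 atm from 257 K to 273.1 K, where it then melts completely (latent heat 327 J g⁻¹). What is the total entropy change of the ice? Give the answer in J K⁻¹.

Warming step: ΔS₁ = m c ln(T_tr/T_i) = 184 × 2.09 × ln(273.1/257) = 23.37 J/K.
Phase change: ΔS₂ = +mL/T_tr = 184 × 327 / 273.1 = 220.3 J/K.
ΔS_total = (23.37) + (220.3) = 244 J/K.

ΔS = 244 J/K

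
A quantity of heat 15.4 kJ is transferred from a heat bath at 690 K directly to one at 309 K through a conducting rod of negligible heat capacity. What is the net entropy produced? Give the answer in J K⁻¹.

ΔS_hot = −Q/T_H = −15400/690 = -22.32 J/K and ΔS_cold = +Q/T_C = 15400/309 = 49.84 J/K.
ΔS_total = -22.32 + 49.84 = 27.5 J/K, positive as the second law requires.

ΔS_total = 27.5 J/K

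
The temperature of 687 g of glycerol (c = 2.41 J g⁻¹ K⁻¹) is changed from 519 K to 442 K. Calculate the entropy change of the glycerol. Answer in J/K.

ΔS = -266 J/K

ΔS = ∫dQ_rev/T = m c ln(T₂/T₁) = 687 × 2.41 × ln(442/519) = -266 J/K.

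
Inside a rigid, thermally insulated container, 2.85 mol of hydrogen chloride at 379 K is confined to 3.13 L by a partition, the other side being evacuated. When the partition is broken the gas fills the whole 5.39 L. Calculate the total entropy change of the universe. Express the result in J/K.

No heat is exchanged and no work is done, so the ideal-gas temperature stays constant.
Entropy is a state function; using a reversible isothermal path, ΔS_gas = nR ln(V₂/V₁) = 2.85 × 8.314 × ln(5.39/3.13) = 12.9 J/K.
The insulated surroundings exchange no heat, so ΔS_surr = 0 and ΔS_universe = ΔS_gas.

ΔS_universe = 12.9 J/K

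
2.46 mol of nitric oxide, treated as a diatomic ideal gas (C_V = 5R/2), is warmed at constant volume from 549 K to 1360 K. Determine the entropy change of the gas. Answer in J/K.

At constant volume, ΔS = nC_V ln(T₂/T₁) with C_V = 5R/2 = 20.79 J mol⁻¹ K⁻¹.
ΔS = 2.46 × 20.79 × ln(1360/549) = 46.4 J/K.

ΔS = 46.4 J/K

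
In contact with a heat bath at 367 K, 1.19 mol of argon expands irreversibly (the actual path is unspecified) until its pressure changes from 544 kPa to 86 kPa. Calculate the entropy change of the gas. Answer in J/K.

Entropy is a state function, so ΔS_gas depends only on the end states.
For an isothermal ideal gas ΔS_gas = nR ln(P₁/P₂) = 1.19 × 8.314 × ln(544/86) = 18.2 J/K.

ΔS_gas = 18.2 J/K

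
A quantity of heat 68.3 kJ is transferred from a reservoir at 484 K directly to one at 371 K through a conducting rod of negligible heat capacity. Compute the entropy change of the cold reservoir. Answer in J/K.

The cold reservoir gains heat Q, so ΔS_cold = +Q/T_C = 68300/371 = 184 J/K.

ΔS_cold = 184 J/K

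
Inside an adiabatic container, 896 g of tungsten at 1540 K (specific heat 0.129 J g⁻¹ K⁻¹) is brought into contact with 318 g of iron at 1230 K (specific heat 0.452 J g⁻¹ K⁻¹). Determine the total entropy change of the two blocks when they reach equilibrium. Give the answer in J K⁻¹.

ΔS_total = 1.63 J/K

Energy balance: T_f = (m₁c₁T₁ + m₂c₂T₂)/(m₁c₁ + m₂c₂) = 1368.2 K.
ΔS₁ = m₁c₁ ln(T_f/T₁) = 115.584 × ln(1368.2/1540) = -13.67 J/K.
ΔS₂ = m₂c₂ ln(T_f/T₂) = 143.736 × ln(1368.2/1230) = 15.3 J/K.
ΔS_total = -13.67 + 15.3 = 1.63 J/K.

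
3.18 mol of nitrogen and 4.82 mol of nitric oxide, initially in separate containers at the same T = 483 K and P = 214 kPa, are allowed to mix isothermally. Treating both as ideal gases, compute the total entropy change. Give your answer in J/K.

Mole fractions: x_A = 3.18/8 = 0.398, x_B = 0.603.
ΔS_mix = −R(n_A ln x_A + n_B ln x_B) = −8.314 × (3.18 ln 0.398 + 4.82 ln 0.603) = 44.7 J/K.

ΔS_mix = 44.7 J/K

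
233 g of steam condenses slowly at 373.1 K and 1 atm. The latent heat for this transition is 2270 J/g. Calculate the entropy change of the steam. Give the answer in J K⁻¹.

ΔS = -1420 J/K

Heat released by the substance: Q = −mL = −233 × 2270 = −528910 J.
At constant T, ΔS = Q_rev/T = −528910 / 373.1 = -1420 J/K.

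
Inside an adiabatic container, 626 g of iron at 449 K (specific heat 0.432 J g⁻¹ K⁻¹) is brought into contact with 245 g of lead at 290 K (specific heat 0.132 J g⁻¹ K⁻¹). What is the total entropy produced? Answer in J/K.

ΔS_total = 2.46 J/K

Energy balance: T_f = (m₁c₁T₁ + m₂c₂T₂)/(m₁c₁ + m₂c₂) = 432.02 K.
ΔS₁ = m₁c₁ ln(T_f/T₁) = 270.432 × ln(432.02/449) = -10.43 J/K.
ΔS₂ = m₂c₂ ln(T_f/T₂) = 32.34 × ln(432.02/290) = 12.89 J/K.
ΔS_total = -10.43 + 12.89 = 2.46 J/K.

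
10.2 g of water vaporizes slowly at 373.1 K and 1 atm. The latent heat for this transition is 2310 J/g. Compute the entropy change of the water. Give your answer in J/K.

Heat absorbed by the substance: Q = mL = 10.2 × 2310 = 23562 J.
At constant T, ΔS = Q_rev/T = 23562 / 373.1 = 63.2 J/K.

ΔS = 63.2 J/K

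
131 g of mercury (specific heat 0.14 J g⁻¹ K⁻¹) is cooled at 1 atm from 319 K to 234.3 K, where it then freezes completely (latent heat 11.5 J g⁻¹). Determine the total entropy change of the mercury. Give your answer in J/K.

ΔS = -12.1 J/K

Cooling step: ΔS₁ = m c ln(T_tr/T_i) = 131 × 0.14 × ln(234.3/319) = -5.66 J/K.
Phase change: ΔS₂ = −mL/T_tr = −131 × 11.5 / 234.3 = -6.43 J/K.
ΔS_total = (-5.66) + (-6.43) = -12.1 J/K.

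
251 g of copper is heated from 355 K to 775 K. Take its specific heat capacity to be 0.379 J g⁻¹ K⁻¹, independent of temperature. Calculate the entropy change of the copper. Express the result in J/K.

ΔS = ∫dQ_rev/T = m c ln(T₂/T₁) = 251 × 0.379 × ln(775/355) = 74.3 J/K.

ΔS = 74.3 J/K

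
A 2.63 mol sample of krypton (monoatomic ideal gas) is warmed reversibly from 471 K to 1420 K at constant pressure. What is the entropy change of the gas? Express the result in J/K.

ΔS = 60.3 J/K

At constant pressure, ΔS = nC_p ln(T₂/T₁) with C_p = 5R/2 = 20.79 J mol⁻¹ K⁻¹.
ΔS = 2.63 × 20.79 × ln(1420/471) = 60.3 J/K.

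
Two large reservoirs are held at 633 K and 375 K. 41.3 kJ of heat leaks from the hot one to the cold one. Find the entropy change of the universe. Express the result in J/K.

ΔS_total = 44.9 J/K

ΔS_hot = −Q/T_H = −41300/633 = -65.24 J/K and ΔS_cold = +Q/T_C = 41300/375 = 110.1 J/K.
ΔS_total = -65.24 + 110.1 = 44.9 J/K, positive as the second law requires.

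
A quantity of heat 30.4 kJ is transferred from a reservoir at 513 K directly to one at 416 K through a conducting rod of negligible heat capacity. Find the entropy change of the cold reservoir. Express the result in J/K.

The cold reservoir gains heat Q, so ΔS_cold = +Q/T_C = 30400/416 = 73.1 J/K.

ΔS_cold = 73.1 J/K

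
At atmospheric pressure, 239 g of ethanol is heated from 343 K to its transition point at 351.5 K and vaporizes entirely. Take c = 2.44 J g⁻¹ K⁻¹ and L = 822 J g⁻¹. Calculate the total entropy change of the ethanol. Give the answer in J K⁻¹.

ΔS = 573 J/K

Warming step: ΔS₁ = m c ln(T_tr/T_i) = 239 × 2.44 × ln(351.5/343) = 14.28 J/K.
Phase change: ΔS₂ = +mL/T_tr = 239 × 822 / 351.5 = 558.9 J/K.
ΔS_total = (14.28) + (558.9) = 573 J/K.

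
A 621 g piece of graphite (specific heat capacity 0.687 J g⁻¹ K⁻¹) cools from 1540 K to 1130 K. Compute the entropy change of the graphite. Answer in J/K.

ΔS = -132 J/K

ΔS = ∫dQ_rev/T = m c ln(T₂/T₁) = 621 × 0.687 × ln(1130/1540) = -132 J/K.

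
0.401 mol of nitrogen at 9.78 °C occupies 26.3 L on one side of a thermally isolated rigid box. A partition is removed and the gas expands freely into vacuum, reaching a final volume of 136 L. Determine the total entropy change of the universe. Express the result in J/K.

For an ideal gas in free expansion Q = 0 and W = 0, so T is unchanged.
Entropy is a state function; using a reversible isothermal path, ΔS_gas = nR ln(V₂/V₁) = 0.401 × 8.314 × ln(136/26.3) = 5.48 J/K.
The insulated surroundings exchange no heat, so ΔS_surr = 0 and ΔS_universe = ΔS_gas.

ΔS_universe = 5.48 J/K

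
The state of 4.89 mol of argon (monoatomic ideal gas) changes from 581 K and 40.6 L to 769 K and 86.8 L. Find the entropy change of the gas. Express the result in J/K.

Entropy is a state function: ΔS = nC_V ln(T₂/T₁) + nR ln(V₂/V₁), with C_V = 3R/2 = 12.47 J mol⁻¹ K⁻¹ for a monoatomic ideal gas.
ΔS = 4.89 × [12.47 × ln(769/581) + 8.314 × ln(86.8/40.6)] = 48 J/K.

ΔS = 48 J/K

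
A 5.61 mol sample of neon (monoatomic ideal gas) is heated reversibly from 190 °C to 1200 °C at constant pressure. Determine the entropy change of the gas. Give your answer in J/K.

In kelvin: T₁ = 463.15 K, T₂ = 1473.15 K. At constant pressure, ΔS = nC_p ln(T₂/T₁) with C_p = 5R/2 = 20.79 J mol⁻¹ K⁻¹.
ΔS = 5.61 × 20.79 × ln(1473.15/463.15) = 135 J/K.

ΔS = 135 J/K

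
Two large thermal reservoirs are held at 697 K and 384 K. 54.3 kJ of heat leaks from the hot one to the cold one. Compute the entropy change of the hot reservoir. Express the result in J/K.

The hot reservoir loses heat Q, so ΔS_hot = −Q/T_H = −54300/697 = -77.9 J/K.

ΔS_hot = -77.9 J/K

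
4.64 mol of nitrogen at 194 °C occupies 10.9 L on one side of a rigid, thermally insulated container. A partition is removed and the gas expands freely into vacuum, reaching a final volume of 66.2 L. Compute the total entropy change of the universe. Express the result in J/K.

For an ideal gas in free expansion Q = 0 and W = 0, so T is unchanged.
Entropy is a state function; using a reversible isothermal path, ΔS_gas = nR ln(V₂/V₁) = 4.64 × 8.314 × ln(66.2/10.9) = 69.6 J/K.
The insulated surroundings exchange no heat, so ΔS_surr = 0 and ΔS_universe = ΔS_gas.

ΔS_universe = 69.6 J/K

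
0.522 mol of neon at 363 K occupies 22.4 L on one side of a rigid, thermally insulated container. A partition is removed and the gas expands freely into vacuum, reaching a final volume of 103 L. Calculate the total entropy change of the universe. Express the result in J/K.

ΔS_universe = 6.62 J/K

No heat is exchanged and no work is done, so the ideal-gas temperature stays constant.
Entropy is a state function; using a reversible isothermal path, ΔS_gas = nR ln(V₂/V₁) = 0.522 × 8.314 × ln(103/22.4) = 6.62 J/K.
The insulated surroundings exchange no heat, so ΔS_surr = 0 and ΔS_universe = ΔS_gas.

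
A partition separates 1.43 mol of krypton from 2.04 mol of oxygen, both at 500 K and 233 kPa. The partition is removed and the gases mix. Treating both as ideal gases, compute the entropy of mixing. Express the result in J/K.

Mole fractions: x_A = 1.43/3.47 = 0.412, x_B = 0.588.
ΔS_mix = −R(n_A ln x_A + n_B ln x_B) = −8.314 × (1.43 ln 0.412 + 2.04 ln 0.588) = 19.5 J/K.

ΔS_mix = 19.5 J/K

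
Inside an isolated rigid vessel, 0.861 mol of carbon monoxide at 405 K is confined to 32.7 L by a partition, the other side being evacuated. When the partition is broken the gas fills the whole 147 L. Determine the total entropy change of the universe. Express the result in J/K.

For an ideal gas in free expansion Q = 0 and W = 0, so T is unchanged.
Entropy is a state function; using a reversible isothermal path, ΔS_gas = nR ln(V₂/V₁) = 0.861 × 8.314 × ln(147/32.7) = 10.8 J/K.
The insulated surroundings exchange no heat, so ΔS_surr = 0 and ΔS_universe = ΔS_gas.

ΔS_universe = 10.8 J/K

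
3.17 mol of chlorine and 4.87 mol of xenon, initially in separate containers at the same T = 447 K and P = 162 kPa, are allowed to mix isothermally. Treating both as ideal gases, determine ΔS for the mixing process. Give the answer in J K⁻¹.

Mole fractions: x_A = 3.17/8.04 = 0.394, x_B = 0.606.
ΔS_mix = −R(n_A ln x_A + n_B ln x_B) = −8.314 × (3.17 ln 0.394 + 4.87 ln 0.606) = 44.8 J/K.

ΔS_mix = 44.8 J/K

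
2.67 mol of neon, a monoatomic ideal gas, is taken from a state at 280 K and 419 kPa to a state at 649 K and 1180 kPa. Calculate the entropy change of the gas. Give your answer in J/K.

ΔS = nC_p ln(T₂/T₁) − nR ln(P₂/P₁), with C_p = 5R/2 = 20.79 J mol⁻¹ K⁻¹ for a monoatomic ideal gas.
ΔS = 2.67 × [20.79 × ln(649/280) − 8.314 × ln(1180/419)] = 23.7 J/K.

ΔS = 23.7 J/K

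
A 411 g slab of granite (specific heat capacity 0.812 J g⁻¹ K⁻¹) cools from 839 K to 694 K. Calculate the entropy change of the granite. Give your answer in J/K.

ΔS = -63.3 J/K

ΔS = ∫dQ_rev/T = m c ln(T₂/T₁) = 411 × 0.812 × ln(694/839) = -63.3 J/K.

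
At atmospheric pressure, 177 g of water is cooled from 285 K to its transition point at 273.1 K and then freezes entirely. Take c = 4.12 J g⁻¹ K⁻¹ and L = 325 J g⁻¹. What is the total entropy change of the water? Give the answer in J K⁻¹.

ΔS = -242 J/K

Cooling step: ΔS₁ = m c ln(T_tr/T_i) = 177 × 4.12 × ln(273.1/285) = -31.1 J/K.
Phase change: ΔS₂ = −mL/T_tr = −177 × 325 / 273.1 = -210.6 J/K.
ΔS_total = (-31.1) + (-210.6) = -242 J/K.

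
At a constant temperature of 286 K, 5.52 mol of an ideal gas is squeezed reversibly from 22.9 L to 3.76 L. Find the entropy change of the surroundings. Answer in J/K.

ΔS_surr = 82.9 J/K

For an isothermal ideal gas ΔS_gas = nR ln(V₂/V₁) = 5.52 × 8.314 × ln(3.76/22.9) = -82.9 J/K.
The process is reversible, so ΔS_surr = −ΔS_gas = 82.9 J/K and ΔS_universe = 0.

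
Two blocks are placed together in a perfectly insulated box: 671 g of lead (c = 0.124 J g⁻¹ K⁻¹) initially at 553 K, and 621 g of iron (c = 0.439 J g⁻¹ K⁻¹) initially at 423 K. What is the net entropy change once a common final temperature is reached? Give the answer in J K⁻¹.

Energy balance: T_f = (m₁c₁T₁ + m₂c₂T₂)/(m₁c₁ + m₂c₂) = 453.4 K.
ΔS₁ = m₁c₁ ln(T_f/T₁) = 83.204 × ln(453.4/553) = -16.52 J/K.
ΔS₂ = m₂c₂ ln(T_f/T₂) = 272.619 × ln(453.4/423) = 18.92 J/K.
ΔS_total = -16.52 + 18.92 = 2.4 J/K.

ΔS_total = 2.4 J/K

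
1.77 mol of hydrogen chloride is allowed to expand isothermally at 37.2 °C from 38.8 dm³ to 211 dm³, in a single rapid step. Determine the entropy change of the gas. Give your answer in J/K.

ΔS_gas = 24.9 J/K

Entropy is a state function, so ΔS_gas depends only on the end states.
For an isothermal ideal gas ΔS_gas = nR ln(V₂/V₁) = 1.77 × 8.314 × ln(211/38.8) = 24.9 J/K.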